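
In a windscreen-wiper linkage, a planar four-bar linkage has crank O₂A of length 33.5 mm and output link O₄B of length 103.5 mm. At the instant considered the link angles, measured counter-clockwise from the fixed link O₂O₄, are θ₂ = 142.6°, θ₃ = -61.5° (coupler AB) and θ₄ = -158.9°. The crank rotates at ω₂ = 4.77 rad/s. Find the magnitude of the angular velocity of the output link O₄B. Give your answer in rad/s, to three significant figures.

0.636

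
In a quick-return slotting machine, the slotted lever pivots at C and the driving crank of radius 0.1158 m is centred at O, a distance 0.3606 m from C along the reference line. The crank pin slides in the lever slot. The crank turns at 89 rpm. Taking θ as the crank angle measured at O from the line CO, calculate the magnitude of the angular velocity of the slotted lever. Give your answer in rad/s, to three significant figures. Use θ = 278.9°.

ω = 9.32 rad/s (from 89 rpm).
Crank pin A relative to C: A = (d + r cosθ, r sinθ); lever angle φ = atan2(r sinθ, d + r cosθ).
Differentiating tanφ: φ̇ = rω(d cosθ + r)/(d² + r² + 2dr cosθ).
d² + r² + 2dr cosθ = |CA|² = 0.156363 m²;  d cosθ + r = +0.17159 m.
|ω_lever| = |0.1158·9.32·+0.17159| / 0.156363 = 1.1844 rad/s.

1.18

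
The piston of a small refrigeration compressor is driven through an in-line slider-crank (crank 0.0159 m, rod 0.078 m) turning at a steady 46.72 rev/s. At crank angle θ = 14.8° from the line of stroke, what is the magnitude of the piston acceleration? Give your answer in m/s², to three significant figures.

1570

ω = 2π·46.7 = 293.6 rad/s
x(θ) = r cosθ + √(L² − r² sin²θ); with ω constant, a = ω²·d²x/dθ².
d²x/dθ² = −r cosθ − r²(cos2θ)/√u − r⁴ sin²2θ/(4u^{3/2}),  u = L² − r² sin²θ = 0.0060675 m².
Substituting r = 0.0159 m, L = 0.078 m, θ = 14.8°: d²x/dθ² = -0.018203 m.
a = ω²·d²x/dθ² = (293.6)²·(-0.018203) = -1568.6 m/s²;  |a| = 1568.6 m/s².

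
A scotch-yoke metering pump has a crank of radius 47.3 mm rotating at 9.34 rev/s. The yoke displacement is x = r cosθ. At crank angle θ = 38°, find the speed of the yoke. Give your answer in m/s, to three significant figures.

ω = 58.68 rad/s (from 9.34 rev/s).
x = r cosθ ⇒ ẋ = −rω sinθ.
|v| = rω|sinθ| = 0.0473·58.68·|sin 38°| = 1.709 m/s.

1.71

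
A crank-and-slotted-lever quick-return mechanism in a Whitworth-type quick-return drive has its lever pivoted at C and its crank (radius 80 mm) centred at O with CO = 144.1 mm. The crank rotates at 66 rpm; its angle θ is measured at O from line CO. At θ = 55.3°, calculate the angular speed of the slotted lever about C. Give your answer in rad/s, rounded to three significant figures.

ω = 6.912 rad/s (from 66 rpm).
Crank pin A relative to C: A = (d + r cosθ, r sinθ); lever angle φ = atan2(r sinθ, d + r cosθ).
Differentiating tanφ: φ̇ = rω(d cosθ + r)/(d² + r² + 2dr cosθ).
d² + r² + 2dr cosθ = |CA|² = 0.0402901 m²;  d cosθ + r = +0.16203 m.
|ω_lever| = |0.08·6.912·+0.16203| / 0.0402901 = 2.2237 rad/s.

2.22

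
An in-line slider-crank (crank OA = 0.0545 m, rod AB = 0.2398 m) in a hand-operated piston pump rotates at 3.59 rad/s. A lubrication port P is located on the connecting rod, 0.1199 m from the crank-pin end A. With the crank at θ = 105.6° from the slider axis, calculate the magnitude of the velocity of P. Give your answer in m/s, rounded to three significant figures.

ω = 3.59 rad/s.  Crank-pin speed |V_A| = rω = 0.19565 m/s, perpendicular to OA.
Rod angle: sinφ = −(r/L) sinθ ⇒ φ = -12.644°; ω_rod = −rω cosθ/√(L²−r²sin²θ) = +0.22487 rad/s.
V_P = V_A + ω_rod × AP, with AP = 0.1199 m along the rod.
Components: V_Px = −rω sinθ − a·ω_rod·sinφ = -0.18255 m/s;  V_Py = rω cosθ + a·ω_rod·cosφ = -0.026308 m/s.
|V_P| = √(V_Px² + V_Py²) = 0.18443 m/s.

0.184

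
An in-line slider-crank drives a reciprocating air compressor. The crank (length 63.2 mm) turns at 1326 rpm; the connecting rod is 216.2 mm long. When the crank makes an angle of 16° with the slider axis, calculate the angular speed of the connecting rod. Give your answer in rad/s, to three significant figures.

ω = 138.9 rad/s (converted from 1326 rpm).
The rod makes angle φ with the slider axis where L sinφ = r sinθ; differentiating, L cosφ·φ̇ = r ω cosθ.
L cosφ = √(L² − r² sin²θ) = 0.2155 m.
|ω_rod| = r ω |cosθ| / √(L² − r² sin²θ) = 0.0632·138.9·0.96126/0.2155 = 39.146 rad/s.

39.1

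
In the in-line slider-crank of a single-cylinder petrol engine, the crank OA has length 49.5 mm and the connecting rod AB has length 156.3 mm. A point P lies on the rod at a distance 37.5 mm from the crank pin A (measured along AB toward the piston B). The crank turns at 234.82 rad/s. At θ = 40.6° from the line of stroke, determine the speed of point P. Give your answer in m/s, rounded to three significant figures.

10.4

ω = 234.8 rad/s.  Crank-pin speed |V_A| = rω = 11.624 m/s, perpendicular to OA.
Rod angle: sinφ = −(r/L) sinθ ⇒ φ = -11.894°; ω_rod = −rω cosθ/√(L²−r²sin²θ) = -57.704 rad/s.
V_P = V_A + ω_rod × AP, with AP = 0.0375 m along the rod.
Components: V_Px = −rω sinθ − a·ω_rod·sinφ = -8.0103 m/s;  V_Py = rω cosθ + a·ω_rod·cosφ = +6.708 m/s.
|V_P| = √(V_Px² + V_Py²) = 10.448 m/s.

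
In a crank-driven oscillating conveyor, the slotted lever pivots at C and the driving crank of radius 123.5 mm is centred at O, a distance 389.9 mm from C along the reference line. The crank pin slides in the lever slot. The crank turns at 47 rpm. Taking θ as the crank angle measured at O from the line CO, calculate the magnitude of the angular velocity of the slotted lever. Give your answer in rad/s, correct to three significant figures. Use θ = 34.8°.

ω = 4.922 rad/s (from 47 rpm).
Crank pin A relative to C: A = (d + r cosθ, r sinθ); lever angle φ = atan2(r sinθ, d + r cosθ).
Differentiating tanφ: φ̇ = rω(d cosθ + r)/(d² + r² + 2dr cosθ).
d² + r² + 2dr cosθ = |CA|² = 0.246355 m²;  d cosθ + r = +0.44367 m.
|ω_lever| = |0.1235·4.922·+0.44367| / 0.246355 = 1.0947 rad/s.

1.09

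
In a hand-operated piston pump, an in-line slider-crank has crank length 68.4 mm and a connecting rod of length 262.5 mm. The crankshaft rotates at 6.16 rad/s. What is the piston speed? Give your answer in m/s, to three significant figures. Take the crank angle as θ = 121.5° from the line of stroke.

0.309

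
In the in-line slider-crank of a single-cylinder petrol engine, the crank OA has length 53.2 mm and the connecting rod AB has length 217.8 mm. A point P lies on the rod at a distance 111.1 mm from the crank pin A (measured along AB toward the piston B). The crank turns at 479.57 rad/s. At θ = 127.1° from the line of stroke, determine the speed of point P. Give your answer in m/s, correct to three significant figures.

ω = 479.6 rad/s.  Crank-pin speed |V_A| = rω = 25.513 m/s, perpendicular to OA.
Rod angle: sinφ = −(r/L) sinθ ⇒ φ = -11.234°; ω_rod = −rω cosθ/√(L²−r²sin²θ) = +72.04 rad/s.
V_P = V_A + ω_rod × AP, with AP = 0.1111 m along the rod.
Components: V_Px = −rω sinθ − a·ω_rod·sinφ = -18.79 m/s;  V_Py = rω cosθ + a·ω_rod·cosφ = -7.5394 m/s.
|V_P| = √(V_Px² + V_Py²) = 20.246 m/s.

20.2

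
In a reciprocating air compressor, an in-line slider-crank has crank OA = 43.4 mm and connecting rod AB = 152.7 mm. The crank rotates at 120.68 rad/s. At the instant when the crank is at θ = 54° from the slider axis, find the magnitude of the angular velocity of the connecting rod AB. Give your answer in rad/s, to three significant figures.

ω = 120.7 rad/s
The rod makes angle φ with the slider axis where L sinφ = r sinθ; differentiating, L cosφ·φ̇ = r ω cosθ.
L cosφ = √(L² − r² sin²θ) = 0.14861 m.
|ω_rod| = r ω |cosθ| / √(L² − r² sin²θ) = 0.0434·120.7·0.58779/0.14861 = 20.716 rad/s.

20.7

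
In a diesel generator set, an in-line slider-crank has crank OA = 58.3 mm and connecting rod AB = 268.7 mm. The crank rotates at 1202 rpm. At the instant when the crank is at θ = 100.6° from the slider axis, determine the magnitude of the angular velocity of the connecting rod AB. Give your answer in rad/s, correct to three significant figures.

ω = 125.9 rad/s (converted from 1202 rpm).
The rod makes angle φ with the slider axis where L sinφ = r sinθ; differentiating, L cosφ·φ̇ = r ω cosθ.
L cosφ = √(L² − r² sin²θ) = 0.26252 m.
|ω_rod| = r ω |cosθ| / √(L² − r² sin²θ) = 0.0583·125.9·0.18395/0.26252 = 5.1422 rad/s.

5.14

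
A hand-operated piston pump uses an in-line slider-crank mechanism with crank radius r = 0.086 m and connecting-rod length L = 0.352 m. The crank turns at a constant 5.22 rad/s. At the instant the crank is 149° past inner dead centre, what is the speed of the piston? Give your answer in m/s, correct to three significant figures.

0.182

ω = 5.22 rad/s
For an in-line slider-crank, x = r cosθ + √(L² − r² sin²θ), so v = −rω sinθ·[1 + r cosθ/√(L² − r² sin²θ)].
With r = 0.086 m, L = 0.352 m, θ = 149°: √(L² − r² sin²θ) = 0.3492 m.
v = −0.086·5.22·0.51504·[1 + 0.086·-0.85717/0.3492] = -0.1824 m/s.
|v| = 0.1824 m/s.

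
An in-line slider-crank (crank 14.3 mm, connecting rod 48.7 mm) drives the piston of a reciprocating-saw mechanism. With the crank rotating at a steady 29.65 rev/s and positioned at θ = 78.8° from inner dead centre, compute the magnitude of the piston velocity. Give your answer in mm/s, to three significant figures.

2770

ω = 2π·29.6 = 186.3 rad/s
For an in-line slider-crank, x = r cosθ + √(L² − r² sin²θ), so v = −rω sinθ·[1 + r cosθ/√(L² − r² sin²θ)].
With r = 0.0143 m, L = 0.0487 m, θ = 78.8°: √(L² − r² sin²θ) = 0.046636 m.
v = −0.0143·186.3·0.98096·[1 + 0.0143·0.19423/0.046636] = -2.7689 m/s.
|v| = 2.7689 m/s = 2768.9 mm/s.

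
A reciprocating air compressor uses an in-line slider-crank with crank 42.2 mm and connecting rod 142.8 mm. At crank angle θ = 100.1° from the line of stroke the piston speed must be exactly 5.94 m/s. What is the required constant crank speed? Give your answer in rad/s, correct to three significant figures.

For an in-line slider-crank, |v_piston| = rω|sinθ|·[1 + r cosθ/√(L² − r² sin²θ)].
With r = 0.0422 m, L = 0.1428 m, θ = 100.1°: the bracketed kinematic factor |dx/dθ| = 0.039296 m.
ω = v/|dx/dθ| = 5.94/0.039296 = 151.16 rad/s.

151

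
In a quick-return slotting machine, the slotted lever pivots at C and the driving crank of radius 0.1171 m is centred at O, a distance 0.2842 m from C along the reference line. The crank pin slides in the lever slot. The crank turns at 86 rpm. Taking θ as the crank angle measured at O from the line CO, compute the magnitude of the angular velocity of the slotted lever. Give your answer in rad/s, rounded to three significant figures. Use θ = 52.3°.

ω = 9.006 rad/s (from 86 rpm).
Crank pin A relative to C: A = (d + r cosθ, r sinθ); lever angle φ = atan2(r sinθ, d + r cosθ).
Differentiating tanφ: φ̇ = rω(d cosθ + r)/(d² + r² + 2dr cosθ).
d² + r² + 2dr cosθ = |CA|² = 0.135185 m²;  d cosθ + r = +0.2909 m.
|ω_lever| = |0.1171·9.006·+0.2909| / 0.135185 = 2.2693 rad/s.

2.27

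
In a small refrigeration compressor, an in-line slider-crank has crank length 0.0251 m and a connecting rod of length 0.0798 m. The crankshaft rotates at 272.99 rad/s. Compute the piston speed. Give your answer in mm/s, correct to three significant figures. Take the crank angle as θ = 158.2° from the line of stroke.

1800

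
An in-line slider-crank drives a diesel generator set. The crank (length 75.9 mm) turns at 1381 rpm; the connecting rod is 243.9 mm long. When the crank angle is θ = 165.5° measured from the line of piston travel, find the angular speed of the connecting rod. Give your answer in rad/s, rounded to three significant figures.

43.7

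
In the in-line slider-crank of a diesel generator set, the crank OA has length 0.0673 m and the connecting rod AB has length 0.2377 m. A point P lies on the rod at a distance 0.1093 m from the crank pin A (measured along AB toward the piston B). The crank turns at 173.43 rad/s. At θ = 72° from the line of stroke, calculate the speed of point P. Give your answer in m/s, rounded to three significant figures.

11.7

ω = 173.4 rad/s.  Crank-pin speed |V_A| = rω = 11.672 m/s, perpendicular to OA.
Rod angle: sinφ = −(r/L) sinθ ⇒ φ = -15.621°; ω_rod = −rω cosθ/√(L²−r²sin²θ) = -15.756 rad/s.
V_P = V_A + ω_rod × AP, with AP = 0.1093 m along the rod.
Components: V_Px = −rω sinθ − a·ω_rod·sinφ = -11.564 m/s;  V_Py = rω cosθ + a·ω_rod·cosφ = +1.9483 m/s.
|V_P| = √(V_Px² + V_Py²) = 11.727 m/s.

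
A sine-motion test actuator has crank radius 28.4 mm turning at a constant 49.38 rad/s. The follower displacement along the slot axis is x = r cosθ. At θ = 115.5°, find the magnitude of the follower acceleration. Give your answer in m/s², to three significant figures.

29.8

ω = 49.38 rad/s
x = r cosθ ⇒ ẍ = −rω² cosθ (ω constant).
|a| = rω²|cosθ| = 0.0284·(49.38)²·|cos 115.5°| = 29.813 m/s².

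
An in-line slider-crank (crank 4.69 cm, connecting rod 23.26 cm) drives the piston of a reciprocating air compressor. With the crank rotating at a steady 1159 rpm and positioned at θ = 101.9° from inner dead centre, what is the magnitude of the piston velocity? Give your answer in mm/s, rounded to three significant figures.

ω = 2π·1159/60 = 121.4 rad/s
For an in-line slider-crank, x = r cosθ + √(L² − r² sin²θ), so v = −rω sinθ·[1 + r cosθ/√(L² − r² sin²θ)].
With r = 0.0469 m, L = 0.2326 m, θ = 101.9°: √(L² − r² sin²θ) = 0.22803 m.
v = −0.0469·121.4·0.97851·[1 + 0.0469·-0.20620/0.22803] = -5.3337 m/s.
|v| = 5.3337 m/s = 5333.7 mm/s.

5330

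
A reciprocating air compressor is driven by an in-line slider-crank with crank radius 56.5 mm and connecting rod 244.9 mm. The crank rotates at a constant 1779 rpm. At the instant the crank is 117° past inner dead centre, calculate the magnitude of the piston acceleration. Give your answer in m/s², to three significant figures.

1160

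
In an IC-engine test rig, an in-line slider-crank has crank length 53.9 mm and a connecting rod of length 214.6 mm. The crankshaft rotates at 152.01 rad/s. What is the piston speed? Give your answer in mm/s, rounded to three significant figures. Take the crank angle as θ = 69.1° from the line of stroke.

ω = 152 rad/s
For an in-line slider-crank, x = r cosθ + √(L² − r² sin²θ), so v = −rω sinθ·[1 + r cosθ/√(L² − r² sin²θ)].
With r = 0.0539 m, L = 0.2146 m, θ = 69.1°: √(L² − r² sin²θ) = 0.20861 m.
v = −0.0539·152·0.93420·[1 + 0.0539·0.35674/0.20861] = -8.3598 m/s.
|v| = 8.3598 m/s = 8359.8 mm/s.

8360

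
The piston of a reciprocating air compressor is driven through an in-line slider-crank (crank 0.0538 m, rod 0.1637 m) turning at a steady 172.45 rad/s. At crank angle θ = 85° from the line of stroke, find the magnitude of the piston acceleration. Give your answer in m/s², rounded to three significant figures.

408

ω = 172.4 rad/s
x(θ) = r cosθ + √(L² − r² sin²θ); with ω constant, a = ω²·d²x/dθ².
d²x/dθ² = −r cosθ − r²(cos2θ)/√u − r⁴ sin²2θ/(4u^{3/2}),  u = L² − r² sin²θ = 0.0239252 m².
Substituting r = 0.0538 m, L = 0.1637 m, θ = 85°: d²x/dθ² = +0.013722 m.
a = ω²·d²x/dθ² = (172.4)²·(+0.013722) = +408.09 m/s²;  |a| = 408.09 m/s².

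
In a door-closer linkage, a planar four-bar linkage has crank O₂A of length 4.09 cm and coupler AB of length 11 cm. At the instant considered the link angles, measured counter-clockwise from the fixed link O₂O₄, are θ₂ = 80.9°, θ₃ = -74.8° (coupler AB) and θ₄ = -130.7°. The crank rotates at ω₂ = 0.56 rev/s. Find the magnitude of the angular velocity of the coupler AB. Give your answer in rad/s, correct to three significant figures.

0.828

ω₂ = 3.519 rad/s (from 0.56 rev/s).
Differentiating the loop-closure r₂e^{iθ₂}+r₃e^{iθ₃}=r₁+r₄e^{iθ₄} gives r₂ω₂e^{iθ₂}+r₃ω₃e^{iθ₃}=r₄ω₄e^{iθ₄}.
Eliminating the other unknown: ω₃ = r₂ω₂ sin(θ₄−θ₂) / [r₃ sin(θ₃−θ₄)].
Numerator sine = +0.52399; denominator sine = +0.82806.
Result = 0.0409·3.519·(+0.52399) / (0.11·(+0.82806)) = +0.82786 rad/s; magnitude 0.82786 rad/s.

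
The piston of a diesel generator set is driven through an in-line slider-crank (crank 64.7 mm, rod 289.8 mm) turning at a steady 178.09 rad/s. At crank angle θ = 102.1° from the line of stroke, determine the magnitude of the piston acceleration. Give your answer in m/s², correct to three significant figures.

857

ω = 178.1 rad/s
x(θ) = r cosθ + √(L² − r² sin²θ); with ω constant, a = ω²·d²x/dθ².
d²x/dθ² = −r cosθ − r²(cos2θ)/√u − r⁴ sin²2θ/(4u^{3/2}),  u = L² − r² sin²θ = 0.0799819 m².
Substituting r = 0.0647 m, L = 0.2898 m, θ = 102.1°: d²x/dθ² = +0.027031 m.
a = ω²·d²x/dθ² = (178.1)²·(+0.027031) = +857.31 m/s²;  |a| = 857.31 m/s².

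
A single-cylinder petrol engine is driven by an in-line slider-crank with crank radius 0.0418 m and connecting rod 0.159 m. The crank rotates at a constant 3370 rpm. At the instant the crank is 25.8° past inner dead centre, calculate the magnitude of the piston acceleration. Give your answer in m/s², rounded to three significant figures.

5560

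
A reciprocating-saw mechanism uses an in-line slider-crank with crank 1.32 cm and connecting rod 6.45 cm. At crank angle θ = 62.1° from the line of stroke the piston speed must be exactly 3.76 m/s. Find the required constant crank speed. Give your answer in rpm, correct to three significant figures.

2800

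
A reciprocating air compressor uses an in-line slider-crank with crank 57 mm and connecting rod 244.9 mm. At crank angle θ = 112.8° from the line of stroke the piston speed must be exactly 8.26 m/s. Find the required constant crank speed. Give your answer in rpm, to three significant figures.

1650

For an in-line slider-crank, |v_piston| = rω|sinθ|·[1 + r cosθ/√(L² − r² sin²θ)].
With r = 0.057 m, L = 0.2449 m, θ = 112.8°: the bracketed kinematic factor |dx/dθ| = 0.047694 m.
ω = v/|dx/dθ| = 8.26/0.047694 = 173.19 rad/s.
N = 60ω/(2π) = 1653.8 rpm.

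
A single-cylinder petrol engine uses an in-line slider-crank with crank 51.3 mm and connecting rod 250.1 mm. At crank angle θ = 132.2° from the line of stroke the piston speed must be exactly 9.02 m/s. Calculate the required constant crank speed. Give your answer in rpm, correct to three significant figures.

For an in-line slider-crank, |v_piston| = rω|sinθ|·[1 + r cosθ/√(L² − r² sin²θ)].
With r = 0.0513 m, L = 0.2501 m, θ = 132.2°: the bracketed kinematic factor |dx/dθ| = 0.032706 m.
ω = v/|dx/dθ| = 9.02/0.032706 = 275.79 rad/s.
N = 60ω/(2π) = 2633.6 rpm.

2630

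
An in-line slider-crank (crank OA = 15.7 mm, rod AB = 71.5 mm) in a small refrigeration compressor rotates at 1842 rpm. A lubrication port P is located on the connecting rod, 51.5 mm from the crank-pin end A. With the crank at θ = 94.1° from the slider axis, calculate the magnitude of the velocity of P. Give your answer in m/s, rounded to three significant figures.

ω = 192.9 rad/s.  Crank-pin speed |V_A| = rω = 3.0284 m/s, perpendicular to OA.
Rod angle: sinφ = −(r/L) sinθ ⇒ φ = -12.651°; ω_rod = −rω cosθ/√(L²−r²sin²θ) = +3.1037 rad/s.
V_P = V_A + ω_rod × AP, with AP = 0.0515 m along the rod.
Components: V_Px = −rω sinθ − a·ω_rod·sinφ = -2.9857 m/s;  V_Py = rω cosθ + a·ω_rod·cosφ = -0.060566 m/s.
|V_P| = √(V_Px² + V_Py²) = 2.9863 m/s.

2.99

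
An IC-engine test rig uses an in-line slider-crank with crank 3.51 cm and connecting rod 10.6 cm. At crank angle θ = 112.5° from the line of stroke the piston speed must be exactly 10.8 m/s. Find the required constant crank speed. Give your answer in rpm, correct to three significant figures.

3670

For an in-line slider-crank, |v_piston| = rω|sinθ|·[1 + r cosθ/√(L² − r² sin²θ)].
With r = 0.0351 m, L = 0.106 m, θ = 112.5°: the bracketed kinematic factor |dx/dθ| = 0.028112 m.
ω = v/|dx/dθ| = 10.8/0.028112 = 384.18 rad/s.
N = 60ω/(2π) = 3668.6 rpm.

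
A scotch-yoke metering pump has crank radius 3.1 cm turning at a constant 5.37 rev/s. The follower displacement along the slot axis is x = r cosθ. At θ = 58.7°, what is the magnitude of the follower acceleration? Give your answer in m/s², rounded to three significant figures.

ω = 33.74 rad/s (from 5.37 rev/s).
x = r cosθ ⇒ ẍ = −rω² cosθ (ω constant).
|a| = rω²|cosθ| = 0.031·(33.74)²·|cos 58.7°| = 18.335 m/s².

18.3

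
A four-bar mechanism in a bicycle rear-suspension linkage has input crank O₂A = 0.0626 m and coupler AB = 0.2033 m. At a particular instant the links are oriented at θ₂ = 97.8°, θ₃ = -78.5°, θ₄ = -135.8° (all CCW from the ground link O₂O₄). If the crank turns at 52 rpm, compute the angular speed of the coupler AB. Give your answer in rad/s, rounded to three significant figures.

ω₂ = 5.445 rad/s (from 52 rpm).
Differentiating the loop-closure r₂e^{iθ₂}+r₃e^{iθ₃}=r₁+r₄e^{iθ₄} gives r₂ω₂e^{iθ₂}+r₃ω₃e^{iθ₃}=r₄ω₄e^{iθ₄}.
Eliminating the other unknown: ω₃ = r₂ω₂ sin(θ₄−θ₂) / [r₃ sin(θ₃−θ₄)].
Numerator sine = +0.80489; denominator sine = +0.84151.
Result = 0.0626·5.445·(+0.80489) / (0.2033·(+0.84151)) = +1.6038 rad/s; magnitude 1.6038 rad/s.

1.60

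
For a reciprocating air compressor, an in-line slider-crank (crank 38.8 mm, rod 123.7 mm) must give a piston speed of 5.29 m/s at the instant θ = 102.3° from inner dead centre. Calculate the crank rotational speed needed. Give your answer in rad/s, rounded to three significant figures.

150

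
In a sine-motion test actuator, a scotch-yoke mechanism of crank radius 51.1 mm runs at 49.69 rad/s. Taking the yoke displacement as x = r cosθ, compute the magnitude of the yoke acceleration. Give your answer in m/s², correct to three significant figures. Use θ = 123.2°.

ω = 49.69 rad/s
x = r cosθ ⇒ ẍ = −rω² cosθ (ω constant).
|a| = rω²|cosθ| = 0.0511·(49.69)²·|cos 123.2°| = 69.086 m/s².

69.1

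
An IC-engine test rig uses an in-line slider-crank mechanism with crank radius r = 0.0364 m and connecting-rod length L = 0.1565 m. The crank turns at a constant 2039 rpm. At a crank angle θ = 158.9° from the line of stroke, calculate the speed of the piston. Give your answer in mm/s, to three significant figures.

2190

ω = 2π·2039/60 = 213.5 rad/s
For an in-line slider-crank, x = r cosθ + √(L² − r² sin²θ), so v = −rω sinθ·[1 + r cosθ/√(L² − r² sin²θ)].
With r = 0.0364 m, L = 0.1565 m, θ = 158.9°: √(L² − r² sin²θ) = 0.15595 m.
v = −0.0364·213.5·0.36000·[1 + 0.0364·-0.93295/0.15595] = -2.1887 m/s.
|v| = 2.1887 m/s = 2188.7 mm/s.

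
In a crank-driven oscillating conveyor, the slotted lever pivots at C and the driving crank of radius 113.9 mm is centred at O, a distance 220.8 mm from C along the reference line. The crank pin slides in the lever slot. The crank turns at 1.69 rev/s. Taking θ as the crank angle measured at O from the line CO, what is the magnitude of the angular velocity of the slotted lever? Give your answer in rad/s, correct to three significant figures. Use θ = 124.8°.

0.444

ω = 10.62 rad/s (from 1.69 rev/s).
Crank pin A relative to C: A = (d + r cosθ, r sinθ); lever angle φ = atan2(r sinθ, d + r cosθ).
Differentiating tanφ: φ̇ = rω(d cosθ + r)/(d² + r² + 2dr cosθ).
d² + r² + 2dr cosθ = |CA|² = 0.03302 m²;  d cosθ + r = -0.012114 m.
|ω_lever| = |0.1139·10.62·-0.012114| / 0.03302 = 0.4437 rad/s.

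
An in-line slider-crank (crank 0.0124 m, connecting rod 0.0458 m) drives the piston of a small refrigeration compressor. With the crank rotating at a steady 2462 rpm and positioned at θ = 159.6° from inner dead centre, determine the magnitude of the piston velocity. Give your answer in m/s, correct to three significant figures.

ω = 2π·2462/60 = 257.8 rad/s
For an in-line slider-crank, x = r cosθ + √(L² − r² sin²θ), so v = −rω sinθ·[1 + r cosθ/√(L² − r² sin²θ)].
With r = 0.0124 m, L = 0.0458 m, θ = 159.6°: √(L² − r² sin²θ) = 0.045596 m.
v = −0.0124·257.8·0.34857·[1 + 0.0124·-0.93728/0.045596] = -0.83032 m/s.
|v| = 0.83032 m/s.

0.830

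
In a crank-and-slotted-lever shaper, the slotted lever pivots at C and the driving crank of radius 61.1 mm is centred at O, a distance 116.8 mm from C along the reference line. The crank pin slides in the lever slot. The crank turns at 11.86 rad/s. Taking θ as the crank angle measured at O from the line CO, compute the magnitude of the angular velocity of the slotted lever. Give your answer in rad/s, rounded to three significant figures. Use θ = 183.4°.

12.9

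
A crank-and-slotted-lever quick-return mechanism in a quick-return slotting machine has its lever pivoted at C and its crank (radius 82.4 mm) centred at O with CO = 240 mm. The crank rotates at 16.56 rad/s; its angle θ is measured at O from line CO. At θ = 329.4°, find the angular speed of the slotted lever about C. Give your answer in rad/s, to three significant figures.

4.01

ω = 16.56 rad/s
Crank pin A relative to C: A = (d + r cosθ, r sinθ); lever angle φ = atan2(r sinθ, d + r cosθ).
Differentiating tanφ: φ̇ = rω(d cosθ + r)/(d² + r² + 2dr cosθ).
d² + r² + 2dr cosθ = |CA|² = 0.0984338 m²;  d cosθ + r = +0.28898 m.
|ω_lever| = |0.0824·16.56·+0.28898| / 0.0984338 = 4.006 rad/s.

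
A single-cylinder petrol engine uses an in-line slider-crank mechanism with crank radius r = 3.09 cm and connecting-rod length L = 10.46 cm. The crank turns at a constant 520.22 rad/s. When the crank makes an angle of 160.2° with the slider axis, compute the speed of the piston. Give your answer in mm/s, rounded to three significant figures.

3920

ω = 520.2 rad/s
For an in-line slider-crank, x = r cosθ + √(L² − r² sin²θ), so v = −rω sinθ·[1 + r cosθ/√(L² − r² sin²θ)].
With r = 0.0309 m, L = 0.1046 m, θ = 160.2°: √(L² − r² sin²θ) = 0.10407 m.
v = −0.0309·520.2·0.33874·[1 + 0.0309·-0.94088/0.10407] = -3.924 m/s.
|v| = 3.924 m/s = 3924 mm/s.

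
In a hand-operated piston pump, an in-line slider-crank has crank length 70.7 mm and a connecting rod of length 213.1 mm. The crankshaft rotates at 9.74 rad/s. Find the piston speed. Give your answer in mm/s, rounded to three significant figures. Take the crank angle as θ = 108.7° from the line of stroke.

ω = 9.74 rad/s
For an in-line slider-crank, x = r cosθ + √(L² − r² sin²θ), so v = −rω sinθ·[1 + r cosθ/√(L² − r² sin²θ)].
With r = 0.0707 m, L = 0.2131 m, θ = 108.7°: √(L² − r² sin²θ) = 0.2023 m.
v = −0.0707·9.74·0.94721·[1 + 0.0707·-0.32061/0.2023] = -0.57918 m/s.
|v| = 0.57918 m/s = 579.18 mm/s.

579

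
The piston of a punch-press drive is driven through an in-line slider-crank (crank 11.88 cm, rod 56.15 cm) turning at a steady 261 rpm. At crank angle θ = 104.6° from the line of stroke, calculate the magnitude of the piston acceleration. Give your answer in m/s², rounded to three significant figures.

39.1

ω = 2π·261/60 = 27.33 rad/s
x(θ) = r cosθ + √(L² − r² sin²θ); with ω constant, a = ω²·d²x/dθ².
d²x/dθ² = −r cosθ − r²(cos2θ)/√u − r⁴ sin²2θ/(4u^{3/2}),  u = L² − r² sin²θ = 0.302066 m².
Substituting r = 0.1188 m, L = 0.5615 m, θ = 104.6°: d²x/dθ² = +0.05229 m.
a = ω²·d²x/dθ² = (27.33)²·(+0.05229) = +39.063 m/s²;  |a| = 39.063 m/s².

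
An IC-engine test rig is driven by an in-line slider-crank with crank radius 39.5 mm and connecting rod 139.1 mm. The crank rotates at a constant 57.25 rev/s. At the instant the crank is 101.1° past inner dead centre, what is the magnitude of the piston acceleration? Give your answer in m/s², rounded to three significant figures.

ω = 2π·57.2 = 359.7 rad/s
x(θ) = r cosθ + √(L² − r² sin²θ); with ω constant, a = ω²·d²x/dθ².
d²x/dθ² = −r cosθ − r²(cos2θ)/√u − r⁴ sin²2θ/(4u^{3/2}),  u = L² − r² sin²θ = 0.0178464 m².
Substituting r = 0.0395 m, L = 0.1391 m, θ = 101.1°: d²x/dθ² = +0.018382 m.
a = ω²·d²x/dθ² = (359.7)²·(+0.018382) = +2378.5 m/s²;  |a| = 2378.5 m/s².

2380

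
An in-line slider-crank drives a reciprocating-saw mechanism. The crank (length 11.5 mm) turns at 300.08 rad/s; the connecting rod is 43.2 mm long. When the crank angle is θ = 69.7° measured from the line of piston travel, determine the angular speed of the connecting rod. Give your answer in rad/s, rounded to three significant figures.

ω = 300.1 rad/s
The rod makes angle φ with the slider axis where L sinφ = r sinθ; differentiating, L cosφ·φ̇ = r ω cosθ.
L cosφ = √(L² − r² sin²θ) = 0.041832 m.
|ω_rod| = r ω |cosθ| / √(L² − r² sin²θ) = 0.0115·300.1·0.34694/0.041832 = 28.62 rad/s.

28.6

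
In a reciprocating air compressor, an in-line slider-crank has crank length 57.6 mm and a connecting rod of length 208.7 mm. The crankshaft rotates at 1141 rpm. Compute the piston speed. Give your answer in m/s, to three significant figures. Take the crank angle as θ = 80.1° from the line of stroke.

ω = 2π·1141/60 = 119.5 rad/s
For an in-line slider-crank, x = r cosθ + √(L² − r² sin²θ), so v = −rω sinθ·[1 + r cosθ/√(L² − r² sin²θ)].
With r = 0.0576 m, L = 0.2087 m, θ = 80.1°: √(L² − r² sin²θ) = 0.20084 m.
v = −0.0576·119.5·0.98511·[1 + 0.0576·0.17193/0.20084] = -7.1142 m/s.
|v| = 7.1142 m/s.

7.11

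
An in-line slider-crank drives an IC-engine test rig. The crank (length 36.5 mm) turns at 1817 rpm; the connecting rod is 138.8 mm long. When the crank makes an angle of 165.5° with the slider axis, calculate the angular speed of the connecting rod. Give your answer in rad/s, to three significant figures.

48.5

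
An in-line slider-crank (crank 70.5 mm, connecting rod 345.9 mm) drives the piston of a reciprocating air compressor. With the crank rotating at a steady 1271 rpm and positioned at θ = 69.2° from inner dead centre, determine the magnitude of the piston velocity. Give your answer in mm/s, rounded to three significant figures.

ω = 2π·1271/60 = 133.1 rad/s
For an in-line slider-crank, x = r cosθ + √(L² − r² sin²θ), so v = −rω sinθ·[1 + r cosθ/√(L² − r² sin²θ)].
With r = 0.0705 m, L = 0.3459 m, θ = 69.2°: √(L² − r² sin²θ) = 0.33956 m.
v = −0.0705·133.1·0.93483·[1 + 0.0705·0.35511/0.33956] = -9.4186 m/s.
|v| = 9.4186 m/s = 9418.6 mm/s.

9420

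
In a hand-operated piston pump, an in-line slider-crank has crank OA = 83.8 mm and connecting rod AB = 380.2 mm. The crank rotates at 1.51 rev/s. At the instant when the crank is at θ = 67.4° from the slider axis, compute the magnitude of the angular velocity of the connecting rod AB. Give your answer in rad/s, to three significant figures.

ω = 9.488 rad/s (converted from 1.51 rev/s).
The rod makes angle φ with the slider axis where L sinφ = r sinθ; differentiating, L cosφ·φ̇ = r ω cosθ.
L cosφ = √(L² − r² sin²θ) = 0.37225 m.
|ω_rod| = r ω |cosθ| / √(L² − r² sin²θ) = 0.0838·9.488·0.38430/0.37225 = 0.8208 rad/s.

0.821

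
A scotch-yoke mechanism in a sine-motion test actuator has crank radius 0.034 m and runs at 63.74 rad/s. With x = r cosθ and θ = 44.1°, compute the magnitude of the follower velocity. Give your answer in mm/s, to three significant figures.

ω = 63.74 rad/s
x = r cosθ ⇒ ẋ = −rω sinθ.
|v| = rω|sinθ| = 0.034·63.74·|sin 44.1°| = 1.5082 m/s = 1508.2 mm/s.

1510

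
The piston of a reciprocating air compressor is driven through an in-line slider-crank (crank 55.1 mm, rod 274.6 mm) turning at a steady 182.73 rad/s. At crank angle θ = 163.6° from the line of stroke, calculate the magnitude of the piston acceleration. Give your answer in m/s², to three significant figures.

ω = 182.7 rad/s
x(θ) = r cosθ + √(L² − r² sin²θ); with ω constant, a = ω²·d²x/dθ².
d²x/dθ² = −r cosθ − r²(cos2θ)/√u − r⁴ sin²2θ/(4u^{3/2}),  u = L² − r² sin²θ = 0.0751631 m².
Substituting r = 0.0551 m, L = 0.2746 m, θ = 163.6°: d²x/dθ² = +0.043517 m.
a = ω²·d²x/dθ² = (182.7)²·(+0.043517) = +1453 m/s²;  |a| = 1453 m/s².

1450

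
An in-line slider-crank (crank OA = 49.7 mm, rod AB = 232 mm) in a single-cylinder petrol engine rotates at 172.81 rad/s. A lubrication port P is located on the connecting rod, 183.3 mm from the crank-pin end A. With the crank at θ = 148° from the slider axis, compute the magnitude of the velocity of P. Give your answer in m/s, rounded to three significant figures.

4.18

ω = 172.8 rad/s.  Crank-pin speed |V_A| = rω = 8.5887 m/s, perpendicular to OA.
Rod angle: sinφ = −(r/L) sinθ ⇒ φ = -6.518°; ω_rod = −rω cosθ/√(L²−r²sin²θ) = +31.599 rad/s.
V_P = V_A + ω_rod × AP, with AP = 0.1833 m along the rod.
Components: V_Px = −rω sinθ − a·ω_rod·sinφ = -3.8938 m/s;  V_Py = rω cosθ + a·ω_rod·cosφ = -1.5289 m/s.
|V_P| = √(V_Px² + V_Py²) = 4.1832 m/s.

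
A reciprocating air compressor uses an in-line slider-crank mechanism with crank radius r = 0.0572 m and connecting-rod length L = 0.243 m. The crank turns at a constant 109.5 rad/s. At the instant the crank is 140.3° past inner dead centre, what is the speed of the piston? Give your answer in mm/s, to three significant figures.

3270

ω = 109.5 rad/s
For an in-line slider-crank, x = r cosθ + √(L² − r² sin²θ), so v = −rω sinθ·[1 + r cosθ/√(L² − r² sin²θ)].
With r = 0.0572 m, L = 0.243 m, θ = 140.3°: √(L² − r² sin²θ) = 0.24024 m.
v = −0.0572·109.5·0.63877·[1 + 0.0572·-0.76940/0.24024] = -3.2679 m/s.
|v| = 3.2679 m/s = 3267.9 mm/s.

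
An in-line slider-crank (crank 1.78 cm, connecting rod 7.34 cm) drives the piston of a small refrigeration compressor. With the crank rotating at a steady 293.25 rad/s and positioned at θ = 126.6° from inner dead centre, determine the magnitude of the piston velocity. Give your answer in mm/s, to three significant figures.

ω = 293.2 rad/s
For an in-line slider-crank, x = r cosθ + √(L² − r² sin²θ), so v = −rω sinθ·[1 + r cosθ/√(L² − r² sin²θ)].
With r = 0.0178 m, L = 0.0734 m, θ = 126.6°: √(L² − r² sin²θ) = 0.071995 m.
v = −0.0178·293.2·0.80282·[1 + 0.0178·-0.59622/0.071995] = -3.5729 m/s.
|v| = 3.5729 m/s = 3572.9 mm/s.

3570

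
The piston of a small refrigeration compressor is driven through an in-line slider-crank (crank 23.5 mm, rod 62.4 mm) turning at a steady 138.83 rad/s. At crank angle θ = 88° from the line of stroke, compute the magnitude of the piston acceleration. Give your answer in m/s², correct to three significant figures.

168

ω = 138.8 rad/s
x(θ) = r cosθ + √(L² − r² sin²θ); with ω constant, a = ω²·d²x/dθ².
d²x/dθ² = −r cosθ − r²(cos2θ)/√u − r⁴ sin²2θ/(4u^{3/2}),  u = L² − r² sin²θ = 0.00334218 m².
Substituting r = 0.0235 m, L = 0.0624 m, θ = 88°: d²x/dθ² = +0.0087073 m.
a = ω²·d²x/dθ² = (138.8)²·(+0.0087073) = +167.82 m/s²;  |a| = 167.82 m/s².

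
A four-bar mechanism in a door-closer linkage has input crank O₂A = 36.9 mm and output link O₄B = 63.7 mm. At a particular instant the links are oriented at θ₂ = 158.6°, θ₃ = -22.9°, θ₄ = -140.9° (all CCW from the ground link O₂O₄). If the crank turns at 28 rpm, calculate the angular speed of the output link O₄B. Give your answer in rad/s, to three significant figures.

ω₂ = 2.932 rad/s (from 28 rpm).
Differentiating the loop-closure r₂e^{iθ₂}+r₃e^{iθ₃}=r₁+r₄e^{iθ₄} gives r₂ω₂e^{iθ₂}+r₃ω₃e^{iθ₃}=r₄ω₄e^{iθ₄}.
Eliminating the other unknown: ω₄ = r₂ω₂ sin(θ₂−θ₃) / [r₄ sin(θ₄−θ₃)].
Numerator sine = -0.02618; denominator sine = -0.88295.
Result = 0.0369·2.932·(-0.02618) / (0.0637·(-0.88295)) = +0.050357 rad/s; magnitude 0.050357 rad/s.

0.0504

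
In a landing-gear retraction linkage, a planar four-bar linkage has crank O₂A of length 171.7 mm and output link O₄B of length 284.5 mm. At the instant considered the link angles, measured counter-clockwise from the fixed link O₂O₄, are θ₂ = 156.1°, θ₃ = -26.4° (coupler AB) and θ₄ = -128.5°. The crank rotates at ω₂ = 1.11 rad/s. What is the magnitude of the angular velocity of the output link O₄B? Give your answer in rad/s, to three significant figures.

ω₂ = 1.11 rad/s
Differentiating the loop-closure r₂e^{iθ₂}+r₃e^{iθ₃}=r₁+r₄e^{iθ₄} gives r₂ω₂e^{iθ₂}+r₃ω₃e^{iθ₃}=r₄ω₄e^{iθ₄}.
Eliminating the other unknown: ω₄ = r₂ω₂ sin(θ₂−θ₃) / [r₄ sin(θ₄−θ₃)].
Numerator sine = -0.04362; denominator sine = -0.97778.
Result = 0.1717·1.11·(-0.04362) / (0.2845·(-0.97778)) = +0.029885 rad/s; magnitude 0.029885 rad/s.

0.0299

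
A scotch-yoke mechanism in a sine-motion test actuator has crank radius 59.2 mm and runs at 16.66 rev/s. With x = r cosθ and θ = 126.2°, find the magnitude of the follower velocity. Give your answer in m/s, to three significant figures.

5.00

ω = 104.7 rad/s (from 16.66 rev/s).
x = r cosθ ⇒ ẋ = −rω sinθ.
|v| = rω|sinθ| = 0.0592·104.7·|sin 126.2°| = 5.0007 m/s.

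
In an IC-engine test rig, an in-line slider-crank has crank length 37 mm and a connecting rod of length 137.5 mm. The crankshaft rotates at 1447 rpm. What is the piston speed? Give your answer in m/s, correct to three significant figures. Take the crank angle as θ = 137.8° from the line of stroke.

ω = 2π·1447/60 = 151.5 rad/s
For an in-line slider-crank, x = r cosθ + √(L² − r² sin²θ), so v = −rω sinθ·[1 + r cosθ/√(L² − r² sin²θ)].
With r = 0.037 m, L = 0.1375 m, θ = 137.8°: √(L² − r² sin²θ) = 0.13524 m.
v = −0.037·151.5·0.67172·[1 + 0.037·-0.74080/0.13524] = -3.0027 m/s.
|v| = 3.0027 m/s.

3.00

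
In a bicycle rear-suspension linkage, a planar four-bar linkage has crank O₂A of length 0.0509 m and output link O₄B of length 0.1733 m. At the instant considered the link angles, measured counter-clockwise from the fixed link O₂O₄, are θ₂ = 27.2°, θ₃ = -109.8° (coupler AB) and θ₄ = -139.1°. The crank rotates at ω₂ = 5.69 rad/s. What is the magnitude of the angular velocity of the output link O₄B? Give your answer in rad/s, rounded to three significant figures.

2.33

ω₂ = 5.69 rad/s
Differentiating the loop-closure r₂e^{iθ₂}+r₃e^{iθ₃}=r₁+r₄e^{iθ₄} gives r₂ω₂e^{iθ₂}+r₃ω₃e^{iθ₃}=r₄ω₄e^{iθ₄}.
Eliminating the other unknown: ω₄ = r₂ω₂ sin(θ₂−θ₃) / [r₄ sin(θ₄−θ₃)].
Numerator sine = +0.68200; denominator sine = -0.48938.
Result = 0.0509·5.69·(+0.68200) / (0.1733·(-0.48938)) = -2.329 rad/s; magnitude 2.329 rad/s.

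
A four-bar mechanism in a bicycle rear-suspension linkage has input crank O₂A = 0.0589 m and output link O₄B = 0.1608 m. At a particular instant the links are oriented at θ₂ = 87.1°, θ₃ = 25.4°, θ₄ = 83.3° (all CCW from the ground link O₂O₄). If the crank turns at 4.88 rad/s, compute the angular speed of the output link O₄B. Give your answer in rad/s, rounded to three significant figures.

ω₂ = 4.88 rad/s
Differentiating the loop-closure r₂e^{iθ₂}+r₃e^{iθ₃}=r₁+r₄e^{iθ₄} gives r₂ω₂e^{iθ₂}+r₃ω₃e^{iθ₃}=r₄ω₄e^{iθ₄}.
Eliminating the other unknown: ω₄ = r₂ω₂ sin(θ₂−θ₃) / [r₄ sin(θ₄−θ₃)].
Numerator sine = +0.88048; denominator sine = +0.84712.
Result = 0.0589·4.88·(+0.88048) / (0.1608·(+0.84712)) = +1.8579 rad/s; magnitude 1.8579 rad/s.

1.86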